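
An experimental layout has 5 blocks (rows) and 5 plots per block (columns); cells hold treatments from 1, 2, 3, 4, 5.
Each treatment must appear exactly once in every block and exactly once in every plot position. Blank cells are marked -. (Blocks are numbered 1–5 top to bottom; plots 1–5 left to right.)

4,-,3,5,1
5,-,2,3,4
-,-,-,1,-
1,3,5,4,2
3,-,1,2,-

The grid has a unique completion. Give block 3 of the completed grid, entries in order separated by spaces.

2 5 4 1 3

Block 3, plot 1: block 3 has {1} and plot 1 has {1, 3, 4, 5}, leaving only 2.
Block 3, plot 3: block 3 has {1, 2} and plot 3 has {1, 2, 3, 5}, leaving only 4.
Block 3, plot 2: block 3 has {1, 2, 4} and plot 2 has {3}, leaving only 5.
Block 3, plot 5: block 3 has {1, 2, 4, 5} and plot 5 has {1, 2, 4}, leaving only 3.
So block 3 reads: 2 5 4 1 3.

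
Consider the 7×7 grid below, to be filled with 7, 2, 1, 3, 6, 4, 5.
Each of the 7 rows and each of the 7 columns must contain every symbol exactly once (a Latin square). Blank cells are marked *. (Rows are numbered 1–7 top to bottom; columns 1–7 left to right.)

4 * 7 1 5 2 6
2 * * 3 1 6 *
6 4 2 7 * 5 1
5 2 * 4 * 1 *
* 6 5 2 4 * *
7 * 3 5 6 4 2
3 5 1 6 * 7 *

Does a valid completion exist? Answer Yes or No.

Yes

No row or column among the givens repeats a symbol, and propagating forced cells runs into no contradiction.
One valid completion exists (for instance, 4 3 7 1 5 2 6 / 2 7 4 3 1 6 5 / 6 4 2 7 3 5 1 / 5 2 6 4 7 1 3 / 1 6 5 2 4 3 7 / 7 1 3 5 6 4 2 / 3 5 1 6 2 7 4).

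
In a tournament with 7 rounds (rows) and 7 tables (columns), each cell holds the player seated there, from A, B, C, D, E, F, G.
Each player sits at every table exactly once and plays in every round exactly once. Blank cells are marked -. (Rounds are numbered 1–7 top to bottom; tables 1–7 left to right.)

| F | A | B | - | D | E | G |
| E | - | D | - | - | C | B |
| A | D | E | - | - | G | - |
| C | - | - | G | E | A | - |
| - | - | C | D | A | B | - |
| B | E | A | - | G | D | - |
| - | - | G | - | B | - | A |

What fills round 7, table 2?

C

Round 1, table 4: round 1 has {A, B, D, E, F, G} and table 4 has {D, G}, leaving only C.
Round 2, table 5: round 2 has {B, C, D, E} and table 5 has {A, B, D, E, G}, leaving only F.
Round 2, table 2: round 2 has {B, C, D, E, F} and table 2 has {A, D, E}, leaving only G.
Round 2, table 4: round 2 has {B, C, D, E, F, G} and table 4 has {C, D, G}, leaving only A.
Round 3, table 5: round 3 has {A, D, E, G} and table 5 has {A, B, D, E, F, G}, leaving only C.
Round 3, table 7: round 3 has {A, C, D, E, G} and table 7 has {A, B, G}, leaving only F.
Round 3, table 4: round 3 has {A, C, D, E, F, G} and table 4 has {A, C, D, G}, leaving only B.
Round 4, table 3: round 4 has {A, C, E, G} and table 3 has {A, B, C, D, E, G}, leaving only F.
Round 4, table 2: round 4 has {A, C, E, F, G} and table 2 has {A, D, E, G}, leaving only B.
Round 4, table 7: round 4 has {A, B, C, E, F, G} and table 7 has {A, B, F, G}, leaving only D.
Round 5, table 1: round 5 has {A, B, C, D} and table 1 has {A, B, C, E, F}, leaving only G.
Round 5, table 2: round 5 has {A, B, C, D, G} and table 2 has {A, B, D, E, G}, leaving only F.
Round 7 already has {A, B, G} and table 2 already has {A, B, D, E, F, G}, so round 7, table 2 must be C.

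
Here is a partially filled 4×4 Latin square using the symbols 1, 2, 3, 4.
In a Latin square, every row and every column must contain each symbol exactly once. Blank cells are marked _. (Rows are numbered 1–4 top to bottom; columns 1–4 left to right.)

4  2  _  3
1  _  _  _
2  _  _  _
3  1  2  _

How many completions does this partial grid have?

Row 1, column 3: eliminating its row and column leaves {1}.
Row 2, column 2: eliminating its row and column leaves {3, 4}.
Row 2, column 3: eliminating its row and column leaves {3, 4}.
Row 2, column 4: eliminating its row and column leaves {2, 4}.
Row 3, column 2: eliminating its row and column leaves {3, 4}.
Row 3, column 3: eliminating its row and column leaves {1, 3, 4}.
Row 3, column 4: eliminating its row and column leaves {1, 4}.
Row 4, column 4: eliminating its row and column leaves {4}.
Enumerating the assignments across these blanks that avoid any row or column repeat gives 2 completions.

2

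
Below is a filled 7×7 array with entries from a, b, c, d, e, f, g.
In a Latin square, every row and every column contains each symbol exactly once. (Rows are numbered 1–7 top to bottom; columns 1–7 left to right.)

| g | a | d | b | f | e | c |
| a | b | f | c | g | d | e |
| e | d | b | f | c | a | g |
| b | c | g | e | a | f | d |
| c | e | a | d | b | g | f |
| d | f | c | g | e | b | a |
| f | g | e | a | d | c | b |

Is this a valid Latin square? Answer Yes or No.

Each row is a permutation of the 7 symbols, and so is each column.

Yes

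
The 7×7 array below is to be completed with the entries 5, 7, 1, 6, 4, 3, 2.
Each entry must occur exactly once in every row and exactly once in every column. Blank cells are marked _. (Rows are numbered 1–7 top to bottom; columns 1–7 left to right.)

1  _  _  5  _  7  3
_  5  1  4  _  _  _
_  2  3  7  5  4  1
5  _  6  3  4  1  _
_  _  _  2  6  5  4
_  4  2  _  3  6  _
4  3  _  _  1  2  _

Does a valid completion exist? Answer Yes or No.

No row or column among the givens repeats a symbol, and propagating forced cells runs into no contradiction.
One valid completion exists (for instance, 1 6 4 5 2 7 3 / 2 5 1 4 7 3 6 / 6 2 3 7 5 4 1 / 5 7 6 3 4 1 2 / 3 1 7 2 6 5 4 / 7 4 2 1 3 6 5 / 4 3 5 6 1 2 7).

Yes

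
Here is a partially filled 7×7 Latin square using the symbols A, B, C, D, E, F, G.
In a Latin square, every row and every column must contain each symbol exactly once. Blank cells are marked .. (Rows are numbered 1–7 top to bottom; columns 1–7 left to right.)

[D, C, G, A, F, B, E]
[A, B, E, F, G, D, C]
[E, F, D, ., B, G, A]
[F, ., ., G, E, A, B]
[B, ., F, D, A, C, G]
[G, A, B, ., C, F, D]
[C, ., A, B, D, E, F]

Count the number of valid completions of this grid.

1

Row 3, column 4: eliminating its row and column leaves {C}.
Row 4, column 2: eliminating its row and column leaves {D}.
Row 4, column 3: eliminating its row and column leaves {C}.
Row 5, column 2: eliminating its row and column leaves {E}.
Row 6, column 4: eliminating its row and column leaves {E}.
Row 7, column 2: eliminating its row and column leaves {G}.
Only one assignment across all blanks avoids any row or column repeat, giving 1 completion.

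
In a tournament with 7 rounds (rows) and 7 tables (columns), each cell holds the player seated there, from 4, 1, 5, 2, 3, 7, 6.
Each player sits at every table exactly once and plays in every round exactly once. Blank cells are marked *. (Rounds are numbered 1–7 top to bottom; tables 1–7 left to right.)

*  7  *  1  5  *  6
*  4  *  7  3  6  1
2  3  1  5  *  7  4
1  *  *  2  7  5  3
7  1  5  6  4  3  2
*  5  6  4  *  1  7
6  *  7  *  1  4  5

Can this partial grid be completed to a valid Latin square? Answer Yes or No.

Yes

No round or table among the givens repeats a symbol, and propagating forced cells runs into no contradiction.
One valid completion exists (for instance, 4 7 3 1 5 2 6 / 5 4 2 7 3 6 1 / 2 3 1 5 6 7 4 / 1 6 4 2 7 5 3 / 7 1 5 6 4 3 2 / 3 5 6 4 2 1 7 / 6 2 7 3 1 4 5).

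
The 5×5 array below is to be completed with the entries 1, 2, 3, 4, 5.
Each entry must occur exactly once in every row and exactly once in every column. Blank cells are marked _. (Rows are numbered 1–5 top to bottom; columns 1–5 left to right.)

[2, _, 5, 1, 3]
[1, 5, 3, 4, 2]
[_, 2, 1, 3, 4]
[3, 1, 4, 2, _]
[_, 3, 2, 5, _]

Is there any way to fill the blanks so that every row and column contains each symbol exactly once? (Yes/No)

Yes

No row or column among the givens repeats a symbol, and propagating forced cells runs into no contradiction.
One valid completion exists (for instance, 2 4 5 1 3 / 1 5 3 4 2 / 5 2 1 3 4 / 3 1 4 2 5 / 4 3 2 5 1).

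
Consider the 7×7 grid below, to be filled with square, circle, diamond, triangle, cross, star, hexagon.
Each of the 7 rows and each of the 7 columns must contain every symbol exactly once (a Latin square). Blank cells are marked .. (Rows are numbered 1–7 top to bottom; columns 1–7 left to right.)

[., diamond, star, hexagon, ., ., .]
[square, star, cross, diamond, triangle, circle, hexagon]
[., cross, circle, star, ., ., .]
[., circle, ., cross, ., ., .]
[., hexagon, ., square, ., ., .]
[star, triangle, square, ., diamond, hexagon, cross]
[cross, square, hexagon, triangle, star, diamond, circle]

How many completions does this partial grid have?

Row 1, column 1: eliminating its row and column leaves {circle, triangle}.
Row 1, column 5: eliminating its row and column leaves {square, circle, cross}.
Row 1, column 6: eliminating its row and column leaves {square, triangle, cross}.
Row 1, column 7: eliminating its row and column leaves {square, triangle}.
Row 3, column 1: eliminating its row and column leaves {diamond, triangle, hexagon}.
Row 3, column 5: eliminating its row and column leaves {square, hexagon}.
Row 3, column 6: eliminating its row and column leaves {square, triangle}.
Row 3, column 7: eliminating its row and column leaves {square, diamond, triangle}.
Row 4, column 1: eliminating its row and column leaves {diamond, triangle, hexagon}.
Row 4, column 3: eliminating its row and column leaves {diamond, triangle}.
Row 4, column 5: eliminating its row and column leaves {square, hexagon}.
Row 4, column 6: eliminating its row and column leaves {square, triangle, star}.
Row 4, column 7: eliminating its row and column leaves {square, diamond, triangle, star}.
Row 5, column 1: eliminating its row and column leaves {circle, diamond, triangle}.
Row 5, column 3: eliminating its row and column leaves {diamond, triangle}.
Row 5, column 5: eliminating its row and column leaves {circle, cross}.
Row 5, column 6: eliminating its row and column leaves {triangle, cross, star}.
Row 5, column 7: eliminating its row and column leaves {diamond, triangle, star}.
Row 6, column 4: eliminating its row and column leaves {circle}.
Enumerating the assignments across these blanks that avoid any row or column repeat gives 8 completions.

8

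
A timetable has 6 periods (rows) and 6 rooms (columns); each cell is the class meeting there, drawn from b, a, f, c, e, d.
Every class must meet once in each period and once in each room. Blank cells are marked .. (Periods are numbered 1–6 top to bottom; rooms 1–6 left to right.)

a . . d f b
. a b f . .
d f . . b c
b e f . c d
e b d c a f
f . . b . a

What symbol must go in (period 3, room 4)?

Period 1, room 2: period 1 has {b, a, f, d} and room 2 has {b, a, f, e}, leaving only c.
Period 1, room 3: period 1 has {b, a, f, c, d} and room 3 has {b, f, d}, leaving only e.
Period 2, room 1: period 2 has {b, a, f} and room 1 has {b, a, f, e, d}, leaving only c.
Period 2, room 6: period 2 has {b, a, f, c} and room 6 has {b, a, f, c, d}, leaving only e.
Period 2, room 5: period 2 has {b, a, f, c, e} and room 5 has {b, a, f, c}, leaving only d.
Period 3, room 3: period 3 has {b, f, c, d} and room 3 has {b, f, e, d}, leaving only a.
Period 3 already has {b, a, f, c, d} and room 4 already has {b, f, c, d}, so period 3, room 4 must be e.

e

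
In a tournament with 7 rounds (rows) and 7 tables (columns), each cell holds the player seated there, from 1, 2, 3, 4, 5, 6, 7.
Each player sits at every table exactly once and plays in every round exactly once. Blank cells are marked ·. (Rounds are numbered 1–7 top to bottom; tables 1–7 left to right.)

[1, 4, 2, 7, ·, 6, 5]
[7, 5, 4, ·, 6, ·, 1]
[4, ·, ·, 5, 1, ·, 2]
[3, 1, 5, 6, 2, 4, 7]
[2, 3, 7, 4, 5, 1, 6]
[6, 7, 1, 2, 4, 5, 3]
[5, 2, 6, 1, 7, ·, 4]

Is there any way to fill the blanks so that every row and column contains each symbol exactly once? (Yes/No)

Yes

No round or table among the givens repeats a symbol, and propagating forced cells runs into no contradiction.
One valid completion exists (for instance, 1 4 2 7 3 6 5 / 7 5 4 3 6 2 1 / 4 6 3 5 1 7 2 / 3 1 5 6 2 4 7 / 2 3 7 4 5 1 6 / 6 7 1 2 4 5 3 / 5 2 6 1 7 3 4).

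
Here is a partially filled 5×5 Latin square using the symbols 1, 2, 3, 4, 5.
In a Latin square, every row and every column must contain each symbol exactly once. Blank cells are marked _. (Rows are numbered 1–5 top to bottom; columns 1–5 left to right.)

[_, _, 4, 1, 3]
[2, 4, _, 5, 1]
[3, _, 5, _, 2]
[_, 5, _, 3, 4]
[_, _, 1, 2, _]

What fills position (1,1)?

5

Row 1 already has {1, 3, 4} and column 1 already has {2, 3}, so row 1, column 1 must be 5.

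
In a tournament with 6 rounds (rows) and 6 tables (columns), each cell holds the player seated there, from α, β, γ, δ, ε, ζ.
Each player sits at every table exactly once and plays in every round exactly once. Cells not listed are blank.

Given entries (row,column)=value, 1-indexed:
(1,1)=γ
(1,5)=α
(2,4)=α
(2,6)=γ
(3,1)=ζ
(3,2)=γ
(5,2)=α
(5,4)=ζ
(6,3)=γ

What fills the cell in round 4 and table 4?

γ

Round 4, table 4 is narrowed to {β, γ, δ, ε}.
If it were β, propagating the remaining blanks reaches a contradiction.
If it were δ, propagating the remaining blanks reaches a contradiction.
If it were ε, propagating the remaining blanks reaches a contradiction.
So round 4, table 4 must be γ.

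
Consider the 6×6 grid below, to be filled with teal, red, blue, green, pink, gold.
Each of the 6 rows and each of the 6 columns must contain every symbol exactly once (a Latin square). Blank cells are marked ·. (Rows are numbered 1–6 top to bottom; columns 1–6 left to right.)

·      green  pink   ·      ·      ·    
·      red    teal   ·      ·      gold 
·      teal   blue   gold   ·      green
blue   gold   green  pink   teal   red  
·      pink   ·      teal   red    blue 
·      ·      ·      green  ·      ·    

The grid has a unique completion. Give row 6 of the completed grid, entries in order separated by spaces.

teal blue red green gold pink

Row 6, column 2: row 6 has {green} and column 2 has {teal, red, green, pink, gold}, leaving only blue.
Row 1, column 6: row 1 has {green, pink} and column 6 has {red, blue, green, gold}, leaving only teal.
Row 6, column 6: row 6 has {blue, green} and column 6 has {teal, red, blue, green, gold}, leaving only pink.
Row 6, column 5: row 6 has {blue, green, pink} and column 5 has {teal, red}, leaving only gold.
Row 6, column 3: row 6 has {blue, green, pink, gold} and column 3 has {teal, blue, green, pink}, leaving only red.
Row 6, column 1: row 6 has {red, blue, green, pink, gold} and column 1 has {blue}, leaving only teal.
So row 6 reads: teal blue red green gold pink.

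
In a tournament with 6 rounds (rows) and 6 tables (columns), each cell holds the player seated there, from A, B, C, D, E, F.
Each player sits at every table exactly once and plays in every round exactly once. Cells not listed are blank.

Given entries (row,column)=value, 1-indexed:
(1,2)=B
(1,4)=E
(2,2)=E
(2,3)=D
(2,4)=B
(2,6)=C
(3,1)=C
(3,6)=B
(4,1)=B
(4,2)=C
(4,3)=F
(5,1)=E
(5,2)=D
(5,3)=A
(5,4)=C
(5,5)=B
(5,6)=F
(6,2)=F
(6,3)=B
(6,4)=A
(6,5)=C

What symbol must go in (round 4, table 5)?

Round 1, table 3: round 1 has {B, E} and table 3 has {A, B, D, F}, leaving only C.
Round 3, table 2: round 3 has {B, C} and table 2 has {B, C, D, E, F}, leaving only A.
Round 3, table 3: round 3 has {A, B, C} and table 3 has {A, B, C, D, F}, leaving only E.
Round 4, table 4: round 4 has {B, C, F} and table 4 has {A, B, C, E}, leaving only D.
Round 3, table 4: round 3 has {A, B, C, E} and table 4 has {A, B, C, D, E}, leaving only F.
Round 3, table 5: round 3 has {A, B, C, E, F} and table 5 has {B, C}, leaving only D.
Round 6, table 1: round 6 has {A, B, C, F} and table 1 has {B, C, E}, leaving only D.
Round 6, table 6: round 6 has {A, B, C, D, F} and table 6 has {B, C, F}, leaving only E.
Round 4, table 6: round 4 has {B, C, D, F} and table 6 has {B, C, E, F}, leaving only A.
Round 4 already has {A, B, C, D, F} and table 5 already has {B, C, D}, so round 4, table 5 must be E.

E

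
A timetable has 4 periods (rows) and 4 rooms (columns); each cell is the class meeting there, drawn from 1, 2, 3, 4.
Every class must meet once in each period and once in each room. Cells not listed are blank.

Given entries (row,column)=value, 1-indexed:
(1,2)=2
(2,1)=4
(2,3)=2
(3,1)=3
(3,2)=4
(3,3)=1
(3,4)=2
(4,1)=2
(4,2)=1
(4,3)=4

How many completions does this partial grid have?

Period 1, room 1: eliminating its period and room leaves {1}.
Period 1, room 3: eliminating its period and room leaves {3}.
Period 1, room 4: eliminating its period and room leaves {1, 3, 4}.
Period 2, room 2: eliminating its period and room leaves {3}.
Period 2, room 4: eliminating its period and room leaves {1, 3}.
Period 4, room 4: eliminating its period and room leaves {3}.
Only one assignment across all blanks avoids any period or room repeat, giving 1 completion.

1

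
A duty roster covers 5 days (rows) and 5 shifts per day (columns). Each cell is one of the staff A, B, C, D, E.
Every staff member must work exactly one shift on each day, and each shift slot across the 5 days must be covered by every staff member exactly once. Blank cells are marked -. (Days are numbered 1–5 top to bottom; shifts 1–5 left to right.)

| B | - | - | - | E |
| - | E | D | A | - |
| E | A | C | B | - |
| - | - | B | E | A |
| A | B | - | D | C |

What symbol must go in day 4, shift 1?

Day 1, shift 3: day 1 has {B, E} and shift 3 has {B, C, D}, leaving only A.
Day 1, shift 4: day 1 has {A, B, E} and shift 4 has {A, B, D, E}, leaving only C.
Day 1, shift 2: day 1 has {A, B, C, E} and shift 2 has {A, B, E}, leaving only D.
Day 2, shift 1: day 2 has {A, D, E} and shift 1 has {A, B, E}, leaving only C.
Day 4 already has {A, B, E} and shift 1 already has {A, B, C, E}, so day 4, shift 1 must be D.

D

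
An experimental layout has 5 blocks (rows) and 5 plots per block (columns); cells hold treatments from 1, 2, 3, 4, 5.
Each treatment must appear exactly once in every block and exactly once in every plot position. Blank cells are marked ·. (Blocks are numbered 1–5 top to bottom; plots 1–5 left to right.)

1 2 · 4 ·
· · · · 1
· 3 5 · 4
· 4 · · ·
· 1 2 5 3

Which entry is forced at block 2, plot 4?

2

Block 1, plot 3: block 1 has {1, 2, 4} and plot 3 has {2, 5}, leaving only 3.
Block 1, plot 5: block 1 has {1, 2, 3, 4} and plot 5 has {1, 3, 4}, leaving only 5.
Block 2, plot 2: block 2 has {1} and plot 2 has {1, 2, 3, 4}, leaving only 5.
Block 2, plot 3: block 2 has {1, 5} and plot 3 has {2, 3, 5}, leaving only 4.
Block 3, plot 1: block 3 has {3, 4, 5} and plot 1 has {1}, leaving only 2.
Block 2, plot 1: block 2 has {1, 4, 5} and plot 1 has {1, 2}, leaving only 3.
Block 2 already has {1, 3, 4, 5} and plot 4 already has {4, 5}, so block 2, plot 4 must be 2.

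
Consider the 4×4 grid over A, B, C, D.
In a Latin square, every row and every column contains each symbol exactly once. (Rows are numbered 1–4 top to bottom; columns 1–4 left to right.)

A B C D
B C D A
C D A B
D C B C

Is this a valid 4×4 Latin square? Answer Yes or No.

Column 2 contains C twice (at rows 2 and 4), so it is not a permutation.

No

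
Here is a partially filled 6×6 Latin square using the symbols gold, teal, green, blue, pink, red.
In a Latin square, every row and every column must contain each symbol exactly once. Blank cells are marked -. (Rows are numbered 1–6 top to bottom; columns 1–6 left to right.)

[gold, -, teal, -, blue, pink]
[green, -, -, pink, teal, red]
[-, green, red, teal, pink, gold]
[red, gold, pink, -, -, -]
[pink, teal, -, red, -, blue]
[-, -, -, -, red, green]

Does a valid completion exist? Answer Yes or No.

Yes

No row or column among the givens repeats a symbol, and propagating forced cells runs into no contradiction.
One valid completion exists (for instance, gold red teal green blue pink / green blue gold pink teal red / blue green red teal pink gold / red gold pink blue green teal / pink teal green red gold blue / teal pink blue gold red green).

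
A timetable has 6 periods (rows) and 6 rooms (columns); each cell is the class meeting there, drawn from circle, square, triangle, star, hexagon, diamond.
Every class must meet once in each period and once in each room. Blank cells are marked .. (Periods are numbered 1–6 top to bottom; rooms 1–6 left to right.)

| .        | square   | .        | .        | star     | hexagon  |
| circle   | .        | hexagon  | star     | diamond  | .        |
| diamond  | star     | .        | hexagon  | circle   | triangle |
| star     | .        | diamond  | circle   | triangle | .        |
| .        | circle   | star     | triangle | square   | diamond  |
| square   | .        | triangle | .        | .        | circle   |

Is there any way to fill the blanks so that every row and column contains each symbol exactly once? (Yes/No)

No

Period 1, room 1: period 1 has {square, star, hexagon} and room 1 has {circle, square, star, diamond}, so it must be triangle.
Period 1, room 3: period 1 has {square, triangle, star, hexagon} and room 3 has {triangle, star, hexagon, diamond}, so it must be circle.
Period 1, room 4: period 1 has {circle, square, triangle, star, hexagon} and room 4 has {circle, triangle, star, hexagon}, so it must be diamond.
Now period 6, room 4: period 6 together with room 4 already contain {circle, square, triangle, star, hexagon, diamond} — every symbol — so nothing can go there. The grid has no valid completion.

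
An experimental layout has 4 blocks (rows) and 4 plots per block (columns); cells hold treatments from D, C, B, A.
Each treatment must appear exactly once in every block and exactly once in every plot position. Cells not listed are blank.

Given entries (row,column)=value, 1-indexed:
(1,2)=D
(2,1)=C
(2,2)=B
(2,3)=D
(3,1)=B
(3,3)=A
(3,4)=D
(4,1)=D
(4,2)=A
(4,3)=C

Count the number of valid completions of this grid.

Block 1, plot 1: eliminating its block and plot leaves {A}.
Block 1, plot 3: eliminating its block and plot leaves {B}.
Block 1, plot 4: eliminating its block and plot leaves {C, B, A}.
Block 2, plot 4: eliminating its block and plot leaves {A}.
Block 3, plot 2: eliminating its block and plot leaves {C}.
Block 4, plot 4: eliminating its block and plot leaves {B}.
Only one assignment across all blanks avoids any block or plot repeat, giving 1 completion.

1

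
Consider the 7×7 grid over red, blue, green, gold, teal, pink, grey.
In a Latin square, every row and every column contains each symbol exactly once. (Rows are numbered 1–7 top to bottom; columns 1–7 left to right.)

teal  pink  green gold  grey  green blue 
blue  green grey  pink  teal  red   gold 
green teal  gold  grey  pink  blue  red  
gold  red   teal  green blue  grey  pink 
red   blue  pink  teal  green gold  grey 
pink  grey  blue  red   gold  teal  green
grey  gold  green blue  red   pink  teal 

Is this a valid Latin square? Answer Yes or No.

No

Column 3 contains green twice (at rows 1 and 7), so it is not a permutation.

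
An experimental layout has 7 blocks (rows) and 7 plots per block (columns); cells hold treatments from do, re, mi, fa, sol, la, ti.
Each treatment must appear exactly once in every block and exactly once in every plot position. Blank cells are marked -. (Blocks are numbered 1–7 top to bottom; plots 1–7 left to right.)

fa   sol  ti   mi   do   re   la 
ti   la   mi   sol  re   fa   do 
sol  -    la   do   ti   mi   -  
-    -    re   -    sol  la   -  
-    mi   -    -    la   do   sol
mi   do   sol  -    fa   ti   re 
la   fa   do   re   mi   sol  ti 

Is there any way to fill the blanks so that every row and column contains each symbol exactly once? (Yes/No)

No block or plot among the givens repeats a symbol, and propagating forced cells runs into no contradiction.
One valid completion exists (for instance, fa sol ti mi do re la / ti la mi sol re fa do / sol re la do ti mi fa / do ti re fa sol la mi / re mi fa ti la do sol / mi do sol la fa ti re / la fa do re mi sol ti).

Yes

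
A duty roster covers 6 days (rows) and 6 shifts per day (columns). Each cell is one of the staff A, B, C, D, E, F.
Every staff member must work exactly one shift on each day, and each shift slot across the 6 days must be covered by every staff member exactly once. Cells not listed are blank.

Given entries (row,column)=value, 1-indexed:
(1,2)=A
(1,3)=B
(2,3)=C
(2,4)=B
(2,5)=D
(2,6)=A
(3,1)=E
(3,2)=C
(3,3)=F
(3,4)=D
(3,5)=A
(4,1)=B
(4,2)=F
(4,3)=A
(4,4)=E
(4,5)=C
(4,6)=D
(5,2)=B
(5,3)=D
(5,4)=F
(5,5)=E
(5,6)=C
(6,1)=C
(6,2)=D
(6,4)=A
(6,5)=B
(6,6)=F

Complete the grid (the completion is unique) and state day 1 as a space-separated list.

Day 1, shift 4: day 1 has {A, B} and shift 4 has {A, B, D, E, F}, leaving only C.
Day 1, shift 5: day 1 has {A, B, C} and shift 5 has {A, B, C, D, E}, leaving only F.
Day 1, shift 1: day 1 has {A, B, C, F} and shift 1 has {B, C, E}, leaving only D.
Day 1, shift 6: day 1 has {A, B, C, D, F} and shift 6 has {A, C, D, F}, leaving only E.
So day 1 reads: D A B C F E.

D A B C F E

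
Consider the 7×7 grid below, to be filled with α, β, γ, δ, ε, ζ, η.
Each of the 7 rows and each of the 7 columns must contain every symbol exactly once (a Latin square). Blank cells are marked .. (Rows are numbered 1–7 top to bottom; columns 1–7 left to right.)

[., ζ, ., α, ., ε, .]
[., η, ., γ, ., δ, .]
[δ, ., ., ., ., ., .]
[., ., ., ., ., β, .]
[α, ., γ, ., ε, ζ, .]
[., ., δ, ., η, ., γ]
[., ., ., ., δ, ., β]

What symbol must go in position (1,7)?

δ

Row 6, column 6: row 6 has {γ, δ, η} and column 6 has {β, δ, ε, ζ}, leaving only α.
Row 1, column 7 is narrowed to {δ, η}.
If it were η, then row 1, column 5 would be left with no valid symbol.
So row 1, column 7 must be δ.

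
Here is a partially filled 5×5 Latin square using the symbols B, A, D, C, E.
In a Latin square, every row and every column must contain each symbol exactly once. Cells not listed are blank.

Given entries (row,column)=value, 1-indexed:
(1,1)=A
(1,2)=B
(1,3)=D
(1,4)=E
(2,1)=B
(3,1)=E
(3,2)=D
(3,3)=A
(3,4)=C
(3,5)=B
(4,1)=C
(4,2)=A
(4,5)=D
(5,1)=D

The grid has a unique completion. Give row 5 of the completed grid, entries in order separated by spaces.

Row 1, column 5: row 1 has {B, A, D, E} and column 5 has {B, D}, leaving only C.
Row 4, column 4: row 4 has {A, D, C} and column 4 has {C, E}, leaving only B.
Row 5, column 4: row 5 has {D} and column 4 has {B, C, E}, leaving only A.
Row 5, column 5: row 5 has {A, D} and column 5 has {B, D, C}, leaving only E.
Row 5, column 2: row 5 has {A, D, E} and column 2 has {B, A, D}, leaving only C.
Row 5, column 3: row 5 has {A, D, C, E} and column 3 has {A, D}, leaving only B.
So row 5 reads: D C B A E.

D C B A E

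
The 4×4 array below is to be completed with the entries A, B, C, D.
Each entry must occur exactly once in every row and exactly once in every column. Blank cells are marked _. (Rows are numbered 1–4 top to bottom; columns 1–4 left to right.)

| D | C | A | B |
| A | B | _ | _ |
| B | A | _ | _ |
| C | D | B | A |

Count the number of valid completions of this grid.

2

Row 2, column 3: eliminating its row and column leaves {C, D}.
Row 2, column 4: eliminating its row and column leaves {C, D}.
Row 3, column 3: eliminating its row and column leaves {C, D}.
Row 3, column 4: eliminating its row and column leaves {C, D}.
Enumerating the assignments across these blanks that avoid any row or column repeat gives 2 completions.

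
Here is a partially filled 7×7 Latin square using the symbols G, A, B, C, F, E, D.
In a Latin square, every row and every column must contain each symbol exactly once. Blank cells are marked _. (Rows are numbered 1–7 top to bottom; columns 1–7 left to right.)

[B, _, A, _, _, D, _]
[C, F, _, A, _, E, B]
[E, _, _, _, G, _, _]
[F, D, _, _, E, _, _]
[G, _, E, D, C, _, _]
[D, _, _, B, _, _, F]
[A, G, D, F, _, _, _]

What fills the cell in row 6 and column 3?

Row 1, column 5: row 1 has {A, B, D} and column 5 has {G, C, E}, leaving only F.
Row 2, column 3: row 2 has {A, B, C, F, E} and column 3 has {A, E, D}, leaving only G.
Row 6 already has {B, F, D} and column 3 already has {G, A, E, D}, so row 6, column 3 must be C.

C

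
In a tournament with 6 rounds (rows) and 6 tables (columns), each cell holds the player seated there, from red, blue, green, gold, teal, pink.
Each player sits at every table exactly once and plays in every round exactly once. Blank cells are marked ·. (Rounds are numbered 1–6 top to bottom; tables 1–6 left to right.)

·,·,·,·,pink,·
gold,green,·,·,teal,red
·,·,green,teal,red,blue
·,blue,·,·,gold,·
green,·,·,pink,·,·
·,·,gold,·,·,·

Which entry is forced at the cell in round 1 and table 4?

gold

Round 2, table 4: round 2 has {red, green, gold, teal} and table 4 has {teal, pink}, leaving only blue.
Round 2, table 3: round 2 has {red, blue, green, gold, teal} and table 3 has {green, gold}, leaving only pink.
Round 3, table 1: round 3 has {red, blue, green, teal} and table 1 has {green, gold}, leaving only pink.
Round 3, table 2: round 3 has {red, blue, green, teal, pink} and table 2 has {blue, green}, leaving only gold.
Round 5, table 5: round 5 has {green, pink} and table 5 has {red, gold, teal, pink}, leaving only blue.
Round 6, table 5: round 6 has {gold} and table 5 has {red, blue, gold, teal, pink}, leaving only green.
Round 6, table 4: round 6 has {green, gold} and table 4 has {blue, teal, pink}, leaving only red.
Round 4, table 4: round 4 has {blue, gold} and table 4 has {red, blue, teal, pink}, leaving only green.
Round 1 already has {pink} and table 4 already has {red, blue, green, teal, pink}, so round 1, table 4 must be gold.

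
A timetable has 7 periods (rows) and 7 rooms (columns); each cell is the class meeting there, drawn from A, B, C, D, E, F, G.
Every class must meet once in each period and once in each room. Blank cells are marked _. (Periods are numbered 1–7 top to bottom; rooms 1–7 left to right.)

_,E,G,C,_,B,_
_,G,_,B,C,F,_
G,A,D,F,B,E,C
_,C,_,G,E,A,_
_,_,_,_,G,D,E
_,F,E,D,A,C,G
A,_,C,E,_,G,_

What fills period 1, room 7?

A

Period 2, room 3: period 2 has {B, C, F, G} and room 3 has {C, D, E, G}, leaving only A.
Period 2, room 7: period 2 has {A, B, C, F, G} and room 7 has {C, E, G}, leaving only D.
Period 2, room 1: period 2 has {A, B, C, D, F, G} and room 1 has {A, G}, leaving only E.
Period 5, room 2: period 5 has {D, E, G} and room 2 has {A, C, E, F, G}, leaving only B.
Period 5, room 3: period 5 has {B, D, E, G} and room 3 has {A, C, D, E, G}, leaving only F.
Period 4, room 3: period 4 has {A, C, E, G} and room 3 has {A, C, D, E, F, G}, leaving only B.
Period 4, room 7: period 4 has {A, B, C, E, G} and room 7 has {C, D, E, G}, leaving only F.
Period 1 already has {B, C, E, G} and room 7 already has {C, D, E, F, G}, so period 1, room 7 must be A.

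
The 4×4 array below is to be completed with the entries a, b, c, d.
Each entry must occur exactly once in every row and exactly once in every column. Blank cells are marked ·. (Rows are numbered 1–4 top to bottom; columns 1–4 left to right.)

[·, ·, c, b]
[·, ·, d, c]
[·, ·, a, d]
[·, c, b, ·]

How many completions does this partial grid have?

Row 1, column 1: eliminating its row and column leaves {a, d}.
Row 1, column 2: eliminating its row and column leaves {a, d}.
Row 2, column 1: eliminating its row and column leaves {a, b}.
Row 2, column 2: eliminating its row and column leaves {a, b}.
Row 3, column 1: eliminating its row and column leaves {b, c}.
Row 3, column 2: eliminating its row and column leaves {b}.
Row 4, column 1: eliminating its row and column leaves {a, d}.
Row 4, column 4: eliminating its row and column leaves {a}.
Only one assignment across all blanks avoids any row or column repeat, giving 1 completion.

1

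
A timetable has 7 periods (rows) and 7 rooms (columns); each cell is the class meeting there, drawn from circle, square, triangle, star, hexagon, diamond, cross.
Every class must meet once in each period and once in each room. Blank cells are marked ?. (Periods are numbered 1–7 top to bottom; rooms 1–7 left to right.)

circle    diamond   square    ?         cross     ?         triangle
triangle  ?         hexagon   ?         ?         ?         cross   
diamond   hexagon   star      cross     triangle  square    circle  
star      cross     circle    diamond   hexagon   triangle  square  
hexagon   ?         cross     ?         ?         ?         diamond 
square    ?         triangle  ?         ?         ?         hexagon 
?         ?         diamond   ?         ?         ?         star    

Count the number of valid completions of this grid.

9

Period 1, room 4: eliminating its period and room leaves {star, hexagon}.
Period 1, room 6: eliminating its period and room leaves {star, hexagon}.
Period 2, room 2: eliminating its period and room leaves {circle, square, star}.
Period 2, room 4: eliminating its period and room leaves {circle, square, star}.
Period 2, room 5: eliminating its period and room leaves {circle, square, star, diamond}.
Period 2, room 6: eliminating its period and room leaves {circle, star, diamond}.
Period 5, room 2: eliminating its period and room leaves {circle, square, triangle, star}.
Period 5, room 4: eliminating its period and room leaves {circle, square, triangle, star}.
Period 5, room 5: eliminating its period and room leaves {circle, square, star}.
Period 5, room 6: eliminating its period and room leaves {circle, star}.
Period 6, room 2: eliminating its period and room leaves {circle, star}.
Period 6, room 4: eliminating its period and room leaves {circle, star}.
Period 6, room 5: eliminating its period and room leaves {circle, star, diamond}.
Period 6, room 6: eliminating its period and room leaves {circle, star, diamond, cross}.
Period 7, room 1: eliminating its period and room leaves {cross}.
Period 7, room 2: eliminating its period and room leaves {circle, square, triangle}.
Period 7, room 4: eliminating its period and room leaves {circle, square, triangle, hexagon}.
Period 7, room 5: eliminating its period and room leaves {circle, square}.
Period 7, room 6: eliminating its period and room leaves {circle, hexagon, cross}.
Enumerating the assignments across these blanks that avoid any period or room repeat gives 9 completions.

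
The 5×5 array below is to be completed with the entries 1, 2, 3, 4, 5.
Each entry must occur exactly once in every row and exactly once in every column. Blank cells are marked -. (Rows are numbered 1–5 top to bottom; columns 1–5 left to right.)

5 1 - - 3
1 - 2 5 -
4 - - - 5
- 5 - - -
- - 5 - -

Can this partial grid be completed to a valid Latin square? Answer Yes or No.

Yes

No row or column among the givens repeats a symbol, and propagating forced cells runs into no contradiction.
One valid completion exists (for instance, 5 1 4 2 3 / 1 3 2 5 4 / 4 2 3 1 5 / 3 5 1 4 2 / 2 4 5 3 1).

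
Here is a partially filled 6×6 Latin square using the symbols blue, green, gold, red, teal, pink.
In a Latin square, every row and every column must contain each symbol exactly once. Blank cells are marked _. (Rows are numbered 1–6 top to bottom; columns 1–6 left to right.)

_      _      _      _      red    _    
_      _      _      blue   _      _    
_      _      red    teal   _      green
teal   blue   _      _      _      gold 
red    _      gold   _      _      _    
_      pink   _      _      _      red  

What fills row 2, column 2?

red

Row 3, column 2: row 3 has {green, red, teal} and column 2 has {blue, pink}, leaving only gold.
Row 2, column 2 is narrowed to {green, red, teal}.
If it were green, then row 5, column 2 would be left with no valid symbol.
If it were teal, then row 5, column 2 would be left with no valid symbol.
So row 2, column 2 must be red.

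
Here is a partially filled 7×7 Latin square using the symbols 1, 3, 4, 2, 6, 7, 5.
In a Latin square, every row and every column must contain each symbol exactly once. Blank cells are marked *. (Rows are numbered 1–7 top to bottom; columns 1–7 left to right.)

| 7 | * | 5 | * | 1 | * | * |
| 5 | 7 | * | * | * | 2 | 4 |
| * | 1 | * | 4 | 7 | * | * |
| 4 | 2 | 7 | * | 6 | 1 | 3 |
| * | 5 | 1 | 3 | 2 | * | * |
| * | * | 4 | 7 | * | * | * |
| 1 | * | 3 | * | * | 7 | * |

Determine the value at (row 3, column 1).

Row 2, column 3: row 2 has {4, 2, 7, 5} and column 3 has {1, 3, 4, 7, 5}, leaving only 6.
Row 2, column 4: row 2 has {4, 2, 6, 7, 5} and column 4 has {3, 4, 7}, leaving only 1.
Row 2, column 5: row 2 has {1, 4, 2, 6, 7, 5} and column 5 has {1, 2, 6, 7}, leaving only 3.
Row 3, column 3: row 3 has {1, 4, 7} and column 3 has {1, 3, 4, 6, 7, 5}, leaving only 2.
Row 4, column 4: row 4 has {1, 3, 4, 2, 6, 7} and column 4 has {1, 3, 4, 7}, leaving only 5.
Row 5, column 1: row 5 has {1, 3, 2, 5} and column 1 has {1, 4, 7, 5}, leaving only 6.
Row 3 already has {1, 4, 2, 7} and column 1 already has {1, 4, 6, 7, 5}, so row 3, column 1 must be 3.

3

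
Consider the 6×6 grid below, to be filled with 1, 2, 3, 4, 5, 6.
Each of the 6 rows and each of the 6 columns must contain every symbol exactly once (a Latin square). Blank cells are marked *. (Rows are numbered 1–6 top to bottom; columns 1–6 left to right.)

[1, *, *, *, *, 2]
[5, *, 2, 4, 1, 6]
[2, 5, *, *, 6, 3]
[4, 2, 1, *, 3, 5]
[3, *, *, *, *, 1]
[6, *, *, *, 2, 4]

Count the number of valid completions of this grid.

3

Row 1, column 2: eliminating its row and column leaves {3, 4, 6}.
Row 1, column 3: eliminating its row and column leaves {3, 4, 5, 6}.
Row 1, column 4: eliminating its row and column leaves {3, 5, 6}.
Row 1, column 5: eliminating its row and column leaves {4, 5}.
Row 2, column 2: eliminating its row and column leaves {3}.
Row 3, column 3: eliminating its row and column leaves {4}.
Row 3, column 4: eliminating its row and column leaves {1}.
Row 4, column 4: eliminating its row and column leaves {6}.
Row 5, column 2: eliminating its row and column leaves {4, 6}.
Row 5, column 3: eliminating its row and column leaves {4, 5, 6}.
Row 5, column 4: eliminating its row and column leaves {2, 5, 6}.
Row 5, column 5: eliminating its row and column leaves {4, 5}.
Row 6, column 2: eliminating its row and column leaves {1, 3}.
Row 6, column 3: eliminating its row and column leaves {3, 5}.
Row 6, column 4: eliminating its row and column leaves {1, 3, 5}.
Enumerating the assignments across these blanks that avoid any row or column repeat gives 3 completions.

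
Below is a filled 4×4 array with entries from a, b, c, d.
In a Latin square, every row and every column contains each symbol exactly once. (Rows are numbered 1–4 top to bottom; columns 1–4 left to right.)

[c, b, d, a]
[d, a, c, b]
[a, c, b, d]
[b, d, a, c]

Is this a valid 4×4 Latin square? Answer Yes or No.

Each row is a permutation of the 4 symbols, and so is each column.

Yes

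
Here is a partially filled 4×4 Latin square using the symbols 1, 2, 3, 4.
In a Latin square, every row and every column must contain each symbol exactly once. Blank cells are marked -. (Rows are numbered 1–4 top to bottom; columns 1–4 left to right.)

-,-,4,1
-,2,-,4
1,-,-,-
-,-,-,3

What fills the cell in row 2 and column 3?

Row 1, column 2: row 1 has {1, 4} and column 2 has {2}, leaving only 3.
Row 1, column 1: row 1 has {1, 3, 4} and column 1 has {1}, leaving only 2.
Row 2, column 1: row 2 has {2, 4} and column 1 has {1, 2}, leaving only 3.
Row 2 already has {2, 3, 4} and column 3 already has {4}, so row 2, column 3 must be 1.

1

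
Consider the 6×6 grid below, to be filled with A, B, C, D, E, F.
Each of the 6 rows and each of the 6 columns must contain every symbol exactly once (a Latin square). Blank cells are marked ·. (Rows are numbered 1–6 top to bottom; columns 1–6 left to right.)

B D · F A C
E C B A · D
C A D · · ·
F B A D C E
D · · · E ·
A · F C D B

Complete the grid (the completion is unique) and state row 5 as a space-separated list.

D F C B E A

Row 5, column 2: row 5 has {D, E} and column 2 has {A, B, C, D}, leaving only F.
Row 5, column 3: row 5 has {D, E, F} and column 3 has {A, B, D, F}, leaving only C.
Row 5, column 4: row 5 has {C, D, E, F} and column 4 has {A, C, D, F}, leaving only B.
Row 5, column 6: row 5 has {B, C, D, E, F} and column 6 has {B, C, D, E}, leaving only A.
So row 5 reads: D F C B E A.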